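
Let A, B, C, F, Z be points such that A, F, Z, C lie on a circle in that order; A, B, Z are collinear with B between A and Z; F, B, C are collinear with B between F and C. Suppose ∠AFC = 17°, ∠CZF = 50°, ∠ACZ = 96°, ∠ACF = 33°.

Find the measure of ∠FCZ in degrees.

1. ∠AFZ = 84°  [cyclic AFZC, opposite ∠F+∠C]
2. ∠AZF = 33°  [same arc AF]
3. ∠FAZ = 63°  [△AFZ]
4. ∠FCZ = 63°  [same arc FZ]

∠FCZ = 63°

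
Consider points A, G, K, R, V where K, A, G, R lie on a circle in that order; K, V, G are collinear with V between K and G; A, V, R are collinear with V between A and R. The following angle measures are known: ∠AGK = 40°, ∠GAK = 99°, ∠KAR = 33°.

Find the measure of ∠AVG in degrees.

∠AVG = 74°

1. ∠AKG = 41°  [△KAG]
2. ∠AVK = 106°  [△KVA]
3. ∠AVG = 74°  [linear pair at V on KG]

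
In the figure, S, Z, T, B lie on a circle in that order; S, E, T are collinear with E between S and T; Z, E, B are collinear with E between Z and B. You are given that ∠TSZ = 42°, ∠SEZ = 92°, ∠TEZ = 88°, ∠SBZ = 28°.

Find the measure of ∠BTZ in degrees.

∠BTZ = 74°

1. ∠BZS = 46°  [△SEZ]
2. ∠BSZ = 106°  [△SZB]
3. ∠BTZ = 74°  [cyclic SZTB, opposite ∠S+∠T]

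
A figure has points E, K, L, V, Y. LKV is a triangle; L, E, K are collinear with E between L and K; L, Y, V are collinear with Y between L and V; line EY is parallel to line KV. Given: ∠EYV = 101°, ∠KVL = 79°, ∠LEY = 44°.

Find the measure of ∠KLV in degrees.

∠KLV = 57°

1. ∠EYL = 79°  [linear pair at Y on LV]
2. ∠ELY = 57°  [△LEY]
3. ∠KLV = 57°  [E on LK, Y on LV]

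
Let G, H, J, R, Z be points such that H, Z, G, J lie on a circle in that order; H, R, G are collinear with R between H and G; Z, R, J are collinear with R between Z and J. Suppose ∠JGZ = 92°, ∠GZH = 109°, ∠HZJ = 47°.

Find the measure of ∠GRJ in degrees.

∠GRJ = 107°

1. ∠JHZ = 88°  [cyclic HZGJ, opposite ∠H+∠G]
2. ∠GJH = 71°  [cyclic HZGJ, opposite ∠Z+∠J]
3. ∠HGJ = 47°  [same arc HJ]
4. ∠HJZ = 45°  [△HZJ]
5. ∠GHJ = 62°  [△HGJ]
6. ∠HRJ = 73°  [△HRJ]
7. ∠GRJ = 107°  [linear pair at R on HG]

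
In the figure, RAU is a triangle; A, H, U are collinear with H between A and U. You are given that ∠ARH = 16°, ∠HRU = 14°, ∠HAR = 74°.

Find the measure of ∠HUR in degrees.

1. ∠AHR = 90°  [△RAH]
2. ∠RHU = 90°  [linear pair at H on AU]
3. ∠HUR = 76°  [△RHU]

∠HUR = 76°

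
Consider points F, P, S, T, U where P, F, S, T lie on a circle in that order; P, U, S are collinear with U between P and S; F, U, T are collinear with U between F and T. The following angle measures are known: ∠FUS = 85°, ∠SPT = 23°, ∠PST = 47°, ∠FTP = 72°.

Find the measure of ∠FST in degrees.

1. ∠PFT = 47°  [same arc PT]
2. ∠FPT = 61°  [△PFT]
3. ∠FST = 119°  [cyclic PFST, opposite ∠P+∠S]

∠FST = 119°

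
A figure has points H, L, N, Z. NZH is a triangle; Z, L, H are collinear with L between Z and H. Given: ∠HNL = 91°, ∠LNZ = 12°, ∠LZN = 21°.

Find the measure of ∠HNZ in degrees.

1. ∠NLZ = 147°  [△NZL]
2. ∠HZN = 21°  [L on ray ZH]
3. ∠HLN = 33°  [linear pair at L on ZH]
4. ∠LHN = 56°  [△NLH]
5. ∠NHZ = 56°  [L on ray HZ]
6. ∠HNZ = 103°  [△NZH]

∠HNZ = 103°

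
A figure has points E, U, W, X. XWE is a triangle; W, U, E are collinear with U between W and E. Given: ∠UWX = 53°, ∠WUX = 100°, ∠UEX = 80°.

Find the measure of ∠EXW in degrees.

∠EXW = 47°

1. ∠EWX = 53°  [U on ray WE]
2. ∠WEX = 80°  [U on ray EW]
3. ∠EXW = 47°  [△XWE]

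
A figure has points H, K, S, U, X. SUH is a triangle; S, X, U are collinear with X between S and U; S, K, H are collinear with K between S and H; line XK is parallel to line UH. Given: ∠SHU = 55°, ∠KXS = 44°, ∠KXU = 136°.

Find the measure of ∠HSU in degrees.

∠HSU = 81°

1. ∠SKX = 55°  [XK∥UH, corresponding at K]
2. ∠KSX = 81°  [△SXK]
3. ∠HSU = 81°  [X on SU, K on SH]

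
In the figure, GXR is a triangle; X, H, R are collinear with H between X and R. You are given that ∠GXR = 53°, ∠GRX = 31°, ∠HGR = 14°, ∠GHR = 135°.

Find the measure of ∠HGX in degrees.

1. ∠GXH = 53°  [H on ray XR]
2. ∠GHX = 45°  [linear pair at H on XR]
3. ∠HGX = 82°  [△GXH]

∠HGX = 82°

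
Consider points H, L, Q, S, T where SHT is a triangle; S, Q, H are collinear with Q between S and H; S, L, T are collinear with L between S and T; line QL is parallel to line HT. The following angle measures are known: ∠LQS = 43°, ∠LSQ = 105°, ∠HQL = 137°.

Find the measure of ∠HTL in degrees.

1. ∠QLS = 32°  [△SQL]
2. ∠QLT = 148°  [linear pair at L on ST]
3. ∠HTL = 32°  [QL∥HT, co-interior at T–L]

∠HTL = 32°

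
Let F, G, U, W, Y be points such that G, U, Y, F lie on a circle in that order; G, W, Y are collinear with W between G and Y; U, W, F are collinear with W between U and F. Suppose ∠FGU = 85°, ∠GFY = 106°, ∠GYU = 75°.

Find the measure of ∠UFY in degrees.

1. ∠GUY = 74°  [cyclic GUYF, opposite ∠U+∠F]
2. ∠UGY = 31°  [△GUY]
3. ∠UFY = 31°  [same arc UY]

∠UFY = 31°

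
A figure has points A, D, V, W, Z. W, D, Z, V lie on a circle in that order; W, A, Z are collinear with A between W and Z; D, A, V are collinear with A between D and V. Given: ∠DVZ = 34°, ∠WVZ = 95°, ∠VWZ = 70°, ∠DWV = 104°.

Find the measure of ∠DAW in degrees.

1. ∠DWZ = 34°  [same arc DZ]
2. ∠VZW = 15°  [△WZV]
3. ∠VDW = 15°  [same arc WV]
4. ∠DAW = 131°  [△WAD]

∠DAW = 131°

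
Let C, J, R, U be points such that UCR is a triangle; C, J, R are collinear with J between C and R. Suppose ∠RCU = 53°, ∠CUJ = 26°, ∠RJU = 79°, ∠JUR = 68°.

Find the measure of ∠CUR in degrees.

∠CUR = 94°

1. ∠JRU = 33°  [△UJR]
2. ∠CRU = 33°  [J on ray RC]
3. ∠CUR = 94°  [△UCR]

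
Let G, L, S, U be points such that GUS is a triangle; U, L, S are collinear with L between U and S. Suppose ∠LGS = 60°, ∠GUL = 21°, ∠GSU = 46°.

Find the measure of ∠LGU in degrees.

∠LGU = 53°

1. ∠GSL = 46°  [L on ray SU]
2. ∠GLS = 74°  [△GLS]
3. ∠GLU = 106°  [linear pair at L on US]
4. ∠LGU = 53°  [△GUL]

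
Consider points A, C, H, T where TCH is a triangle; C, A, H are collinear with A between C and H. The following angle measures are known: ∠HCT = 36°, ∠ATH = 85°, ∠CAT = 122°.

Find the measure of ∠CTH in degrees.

1. ∠HAT = 58°  [linear pair at A on CH]
2. ∠AHT = 37°  [△TAH]
3. ∠CHT = 37°  [A on ray HC]
4. ∠CTH = 107°  [△TCH]

∠CTH = 107°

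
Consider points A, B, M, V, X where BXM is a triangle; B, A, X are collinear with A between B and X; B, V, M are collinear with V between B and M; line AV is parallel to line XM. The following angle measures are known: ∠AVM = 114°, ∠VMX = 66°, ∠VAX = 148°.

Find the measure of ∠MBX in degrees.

1. ∠AVB = 66°  [linear pair at V on BM]
2. ∠BAV = 32°  [linear pair at A on BX]
3. ∠ABV = 82°  [△BAV]
4. ∠MBX = 82°  [A on BX, V on BM]

∠MBX = 82°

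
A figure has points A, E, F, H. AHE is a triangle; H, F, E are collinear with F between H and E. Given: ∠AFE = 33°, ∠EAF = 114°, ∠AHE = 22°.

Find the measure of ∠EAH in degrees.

∠EAH = 125°

1. ∠AEF = 33°  [△AFE]
2. ∠AEH = 33°  [F on ray EH]
3. ∠EAH = 125°  [△AHE]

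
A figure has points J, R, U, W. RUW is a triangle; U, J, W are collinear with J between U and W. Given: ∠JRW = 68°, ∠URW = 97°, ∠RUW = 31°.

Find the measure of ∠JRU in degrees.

∠JRU = 29°

1. ∠RWU = 52°  [△RUW]
2. ∠JUR = 31°  [J on ray UW]
3. ∠JWR = 52°  [J on ray WU]
4. ∠RJW = 60°  [△RJW]
5. ∠RJU = 120°  [linear pair at J on UW]
6. ∠JRU = 29°  [△RUJ]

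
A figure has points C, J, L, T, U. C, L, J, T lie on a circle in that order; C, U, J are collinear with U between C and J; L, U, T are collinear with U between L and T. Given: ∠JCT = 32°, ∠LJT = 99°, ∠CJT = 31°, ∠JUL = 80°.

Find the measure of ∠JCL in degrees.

1. ∠JLT = 32°  [same arc JT]
2. ∠JTL = 49°  [△LJT]
3. ∠JCL = 49°  [same arc LJ]

∠JCL = 49°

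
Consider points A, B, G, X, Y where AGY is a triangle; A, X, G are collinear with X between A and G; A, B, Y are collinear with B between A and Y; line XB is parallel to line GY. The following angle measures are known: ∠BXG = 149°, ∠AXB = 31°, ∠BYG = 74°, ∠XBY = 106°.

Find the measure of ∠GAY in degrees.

∠GAY = 75°

1. ∠AGY = 31°  [XB∥GY, corresponding at X]
2. ∠AYG = 74°  [B on ray YA]
3. ∠GAY = 75°  [△AGY]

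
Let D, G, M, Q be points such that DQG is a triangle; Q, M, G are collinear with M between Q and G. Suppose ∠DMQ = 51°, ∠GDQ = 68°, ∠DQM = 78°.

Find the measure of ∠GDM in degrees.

∠GDM = 17°

1. ∠DMG = 129°  [linear pair at M on QG]
2. ∠DQG = 78°  [M on ray QG]
3. ∠DGQ = 34°  [△DQG]
4. ∠DGM = 34°  [M on ray GQ]
5. ∠GDM = 17°  [△DMG]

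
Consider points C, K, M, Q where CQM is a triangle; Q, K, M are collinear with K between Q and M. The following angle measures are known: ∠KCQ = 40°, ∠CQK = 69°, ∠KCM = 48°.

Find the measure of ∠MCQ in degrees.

1. ∠CKQ = 71°  [△CQK]
2. ∠CQM = 69°  [K on ray QM]
3. ∠CKM = 109°  [linear pair at K on QM]
4. ∠CMK = 23°  [△CKM]
5. ∠CMQ = 23°  [K on ray MQ]
6. ∠MCQ = 88°  [△CQM]

∠MCQ = 88°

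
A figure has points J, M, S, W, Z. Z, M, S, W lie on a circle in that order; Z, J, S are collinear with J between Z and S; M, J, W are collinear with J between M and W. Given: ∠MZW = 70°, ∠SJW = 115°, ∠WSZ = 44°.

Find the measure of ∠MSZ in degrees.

1. ∠MSW = 110°  [cyclic ZMSW, opposite ∠Z+∠S]
2. ∠MJZ = 115°  [vertical angles at J]
3. ∠MWS = 21°  [△SJW]
4. ∠SMW = 49°  [△MSW]
5. ∠MJS = 65°  [linear pair at J on ZS]
6. ∠MSZ = 66°  [△MJS]

∠MSZ = 66°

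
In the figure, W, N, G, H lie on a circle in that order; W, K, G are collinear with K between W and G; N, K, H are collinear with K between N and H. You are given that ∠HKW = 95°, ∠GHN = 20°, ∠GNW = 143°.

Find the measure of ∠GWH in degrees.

1. ∠GKH = 85°  [linear pair at K on WG]
2. ∠HGW = 75°  [△GKH]
3. ∠GHW = 37°  [cyclic WNGH, opposite ∠N+∠H]
4. ∠GWH = 68°  [△WGH]

∠GWH = 68°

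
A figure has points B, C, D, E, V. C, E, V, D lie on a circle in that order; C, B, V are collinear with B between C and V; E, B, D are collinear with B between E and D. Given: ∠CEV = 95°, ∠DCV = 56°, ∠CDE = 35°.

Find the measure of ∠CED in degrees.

∠CED = 39°

1. ∠CDV = 85°  [cyclic CEVD, opposite ∠E+∠D]
2. ∠CVD = 39°  [△CVD]
3. ∠CED = 39°  [same arc CD]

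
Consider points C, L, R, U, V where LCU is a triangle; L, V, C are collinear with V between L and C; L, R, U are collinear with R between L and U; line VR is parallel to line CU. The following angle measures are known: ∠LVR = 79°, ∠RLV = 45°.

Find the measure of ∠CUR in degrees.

∠CUR = 56°

1. ∠LRV = 56°  [△LVR]
2. ∠URV = 124°  [linear pair at R on LU]
3. ∠CUR = 56°  [VR∥CU, co-interior at U–R]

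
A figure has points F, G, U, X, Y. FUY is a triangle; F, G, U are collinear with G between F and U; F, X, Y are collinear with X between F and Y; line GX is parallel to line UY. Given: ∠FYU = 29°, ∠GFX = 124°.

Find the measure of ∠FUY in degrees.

∠FUY = 27°

1. ∠FXG = 29°  [GX∥UY, corresponding at X]
2. ∠FGX = 27°  [△FGX]
3. ∠FUY = 27°  [GX∥UY, corresponding at G]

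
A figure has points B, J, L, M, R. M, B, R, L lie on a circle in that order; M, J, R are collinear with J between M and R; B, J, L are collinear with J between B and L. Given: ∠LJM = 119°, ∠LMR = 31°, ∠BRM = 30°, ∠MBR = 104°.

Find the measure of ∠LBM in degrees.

1. ∠BJR = 119°  [vertical angles at J]
2. ∠BMR = 46°  [△MBR]
3. ∠BJM = 61°  [linear pair at J on MR]
4. ∠LBM = 73°  [△MJB]

∠LBM = 73°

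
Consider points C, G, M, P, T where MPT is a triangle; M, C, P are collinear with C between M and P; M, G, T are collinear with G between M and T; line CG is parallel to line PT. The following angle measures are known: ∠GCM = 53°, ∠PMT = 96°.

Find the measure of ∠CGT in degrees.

1. ∠MPT = 53°  [CG∥PT, corresponding at C]
2. ∠MTP = 31°  [△MPT]
3. ∠CGM = 31°  [CG∥PT, corresponding at G]
4. ∠CGT = 149°  [linear pair at G on MT]

∠CGT = 149°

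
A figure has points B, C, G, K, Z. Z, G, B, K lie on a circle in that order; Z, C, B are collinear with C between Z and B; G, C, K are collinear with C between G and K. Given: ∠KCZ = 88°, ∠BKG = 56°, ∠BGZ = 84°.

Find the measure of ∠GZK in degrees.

∠GZK = 108°

1. ∠BCG = 88°  [vertical angles at C]
2. ∠BZG = 56°  [same arc GB]
3. ∠GBZ = 40°  [△ZGB]
4. ∠GCZ = 92°  [linear pair at C on ZB]
5. ∠KGZ = 32°  [△ZCG]
6. ∠GKZ = 40°  [same arc ZG]
7. ∠GZK = 108°  [△ZGK]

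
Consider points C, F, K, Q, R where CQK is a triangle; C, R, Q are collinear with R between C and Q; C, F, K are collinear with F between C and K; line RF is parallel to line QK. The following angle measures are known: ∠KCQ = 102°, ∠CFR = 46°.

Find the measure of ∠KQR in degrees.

1. ∠FCR = 102°  [R on CQ, F on CK]
2. ∠CRF = 32°  [△CRF]
3. ∠FRQ = 148°  [linear pair at R on CQ]
4. ∠KQR = 32°  [RF∥QK, co-interior at Q–R]

∠KQR = 32°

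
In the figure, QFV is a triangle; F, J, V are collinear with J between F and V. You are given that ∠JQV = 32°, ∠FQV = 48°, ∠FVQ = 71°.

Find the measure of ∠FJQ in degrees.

∠FJQ = 103°

1. ∠JVQ = 71°  [J on ray VF]
2. ∠QJV = 77°  [△QJV]
3. ∠FJQ = 103°  [linear pair at J on FV]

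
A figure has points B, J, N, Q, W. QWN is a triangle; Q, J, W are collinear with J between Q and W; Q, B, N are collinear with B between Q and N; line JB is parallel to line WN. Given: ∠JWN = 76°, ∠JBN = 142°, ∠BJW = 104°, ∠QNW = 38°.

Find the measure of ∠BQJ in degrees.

∠BQJ = 66°

1. ∠JBQ = 38°  [linear pair at B on QN]
2. ∠BJQ = 76°  [linear pair at J on QW]
3. ∠BQJ = 66°  [△QJB]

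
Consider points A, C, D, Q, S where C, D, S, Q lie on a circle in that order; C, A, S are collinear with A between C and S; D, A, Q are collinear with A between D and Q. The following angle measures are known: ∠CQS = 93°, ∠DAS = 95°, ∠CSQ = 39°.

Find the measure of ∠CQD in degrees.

∠CQD = 37°

1. ∠QCS = 48°  [△CSQ]
2. ∠CAQ = 95°  [vertical angles at A]
3. ∠CQD = 37°  [△CAQ]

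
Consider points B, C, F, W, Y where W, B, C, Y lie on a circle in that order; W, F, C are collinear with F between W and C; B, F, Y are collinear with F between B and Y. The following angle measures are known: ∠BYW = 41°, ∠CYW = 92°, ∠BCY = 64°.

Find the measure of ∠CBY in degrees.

∠CBY = 65°

1. ∠BCW = 41°  [same arc WB]
2. ∠CBW = 88°  [cyclic WBCY, opposite ∠B+∠Y]
3. ∠BWC = 51°  [△WBC]
4. ∠BYC = 51°  [same arc BC]
5. ∠CBY = 65°  [△BCY]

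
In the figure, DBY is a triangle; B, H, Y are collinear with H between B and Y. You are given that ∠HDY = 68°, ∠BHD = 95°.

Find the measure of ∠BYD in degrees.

∠BYD = 27°

1. ∠DHY = 85°  [linear pair at H on BY]
2. ∠DYH = 27°  [△DHY]
3. ∠BYD = 27°  [H on ray YB]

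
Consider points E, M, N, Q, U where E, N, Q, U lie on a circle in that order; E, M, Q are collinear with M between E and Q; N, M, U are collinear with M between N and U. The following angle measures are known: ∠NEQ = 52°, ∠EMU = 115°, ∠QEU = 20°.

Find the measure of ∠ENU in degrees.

1. ∠NUQ = 52°  [same arc NQ]
2. ∠QMU = 65°  [linear pair at M on EQ]
3. ∠EQU = 63°  [△QMU]
4. ∠ENU = 63°  [same arc EU]

∠ENU = 63°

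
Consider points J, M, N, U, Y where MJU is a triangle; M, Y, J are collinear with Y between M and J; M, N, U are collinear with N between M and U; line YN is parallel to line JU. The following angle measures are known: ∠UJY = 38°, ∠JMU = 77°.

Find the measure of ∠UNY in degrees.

1. ∠MJU = 38°  [Y on ray JM]
2. ∠JUM = 65°  [△MJU]
3. ∠MNY = 65°  [YN∥JU, corresponding at N]
4. ∠UNY = 115°  [linear pair at N on MU]

∠UNY = 115°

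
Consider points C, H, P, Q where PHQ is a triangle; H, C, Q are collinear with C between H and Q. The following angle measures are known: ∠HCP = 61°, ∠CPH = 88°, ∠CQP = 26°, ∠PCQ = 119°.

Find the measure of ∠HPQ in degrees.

1. ∠CHP = 31°  [△PHC]
2. ∠HQP = 26°  [C on ray QH]
3. ∠PHQ = 31°  [C on ray HQ]
4. ∠HPQ = 123°  [△PHQ]

∠HPQ = 123°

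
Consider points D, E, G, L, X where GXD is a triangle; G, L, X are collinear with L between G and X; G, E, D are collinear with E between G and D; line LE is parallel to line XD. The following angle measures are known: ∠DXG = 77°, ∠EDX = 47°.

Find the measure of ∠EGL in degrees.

1. ∠GDX = 47°  [E on ray DG]
2. ∠DGX = 56°  [△GXD]
3. ∠EGL = 56°  [L on GX, E on GD]

∠EGL = 56°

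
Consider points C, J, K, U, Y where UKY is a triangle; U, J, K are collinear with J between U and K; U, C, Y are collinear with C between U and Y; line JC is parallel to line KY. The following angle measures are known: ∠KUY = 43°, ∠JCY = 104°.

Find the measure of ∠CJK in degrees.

1. ∠CUJ = 43°  [J on UK, C on UY]
2. ∠JCU = 76°  [linear pair at C on UY]
3. ∠CJU = 61°  [△UJC]
4. ∠CJK = 119°  [linear pair at J on UK]

∠CJK = 119°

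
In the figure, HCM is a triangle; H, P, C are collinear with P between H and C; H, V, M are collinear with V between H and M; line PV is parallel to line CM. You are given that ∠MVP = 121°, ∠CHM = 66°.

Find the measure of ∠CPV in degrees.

∠CPV = 125°

1. ∠HVP = 59°  [linear pair at V on HM]
2. ∠PHV = 66°  [P on HC, V on HM]
3. ∠HPV = 55°  [△HPV]
4. ∠CPV = 125°  [linear pair at P on HC]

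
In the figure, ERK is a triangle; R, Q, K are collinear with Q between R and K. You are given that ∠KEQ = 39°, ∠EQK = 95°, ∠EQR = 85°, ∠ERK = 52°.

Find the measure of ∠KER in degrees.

1. ∠EKQ = 46°  [△EQK]
2. ∠EKR = 46°  [Q on ray KR]
3. ∠KER = 82°  [△ERK]

∠KER = 82°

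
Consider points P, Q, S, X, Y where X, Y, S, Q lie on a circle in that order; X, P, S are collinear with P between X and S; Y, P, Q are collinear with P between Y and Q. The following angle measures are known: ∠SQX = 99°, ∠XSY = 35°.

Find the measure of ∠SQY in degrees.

1. ∠SYX = 81°  [cyclic XYSQ, opposite ∠Y+∠Q]
2. ∠SXY = 64°  [△XYS]
3. ∠SQY = 64°  [same arc YS]

∠SQY = 64°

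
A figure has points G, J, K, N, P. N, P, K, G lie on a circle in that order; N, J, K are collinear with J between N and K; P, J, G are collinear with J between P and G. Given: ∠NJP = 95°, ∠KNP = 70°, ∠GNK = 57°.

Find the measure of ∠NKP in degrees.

∠NKP = 38°

1. ∠KJP = 85°  [linear pair at J on NK]
2. ∠GPK = 57°  [same arc KG]
3. ∠NKP = 38°  [△PJK]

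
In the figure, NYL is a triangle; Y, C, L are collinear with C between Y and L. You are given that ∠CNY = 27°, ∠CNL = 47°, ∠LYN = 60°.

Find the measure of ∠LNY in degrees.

∠LNY = 74°

1. ∠CYN = 60°  [C on ray YL]
2. ∠NCY = 93°  [△NYC]
3. ∠LCN = 87°  [linear pair at C on YL]
4. ∠CLN = 46°  [△NCL]
5. ∠NLY = 46°  [C on ray LY]
6. ∠LNY = 74°  [△NYL]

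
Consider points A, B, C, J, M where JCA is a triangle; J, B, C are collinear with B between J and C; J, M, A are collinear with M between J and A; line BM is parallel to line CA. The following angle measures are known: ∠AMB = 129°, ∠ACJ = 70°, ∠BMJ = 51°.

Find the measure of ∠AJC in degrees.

∠AJC = 59°

1. ∠JBM = 70°  [BM∥CA, corresponding at B]
2. ∠BJM = 59°  [△JBM]
3. ∠AJC = 59°  [B on JC, M on JA]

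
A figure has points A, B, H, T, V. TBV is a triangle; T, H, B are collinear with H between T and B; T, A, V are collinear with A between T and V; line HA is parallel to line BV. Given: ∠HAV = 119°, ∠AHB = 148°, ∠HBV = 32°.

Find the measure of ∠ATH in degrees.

1. ∠HAT = 61°  [linear pair at A on TV]
2. ∠AHT = 32°  [linear pair at H on TB]
3. ∠ATH = 87°  [△THA]

∠ATH = 87°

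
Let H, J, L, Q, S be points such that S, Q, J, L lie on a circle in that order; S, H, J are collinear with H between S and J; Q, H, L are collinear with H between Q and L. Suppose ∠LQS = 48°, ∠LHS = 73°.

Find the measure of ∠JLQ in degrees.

1. ∠LJS = 48°  [same arc SL]
2. ∠JHL = 107°  [linear pair at H on SJ]
3. ∠JLQ = 25°  [△JHL]

∠JLQ = 25°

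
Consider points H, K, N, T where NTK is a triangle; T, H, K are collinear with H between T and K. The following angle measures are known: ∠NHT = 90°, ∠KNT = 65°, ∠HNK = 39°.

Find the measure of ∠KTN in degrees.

∠KTN = 64°

1. ∠KHN = 90°  [linear pair at H on TK]
2. ∠HKN = 51°  [△NHK]
3. ∠NKT = 51°  [H on ray KT]
4. ∠KTN = 64°  [△NTK]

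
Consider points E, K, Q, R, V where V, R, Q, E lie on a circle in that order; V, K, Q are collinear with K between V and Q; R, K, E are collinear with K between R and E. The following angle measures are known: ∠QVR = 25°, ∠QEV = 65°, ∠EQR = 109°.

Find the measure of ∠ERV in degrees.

∠ERV = 69°

1. ∠QRV = 115°  [cyclic VRQE, opposite ∠R+∠E]
2. ∠EVR = 71°  [cyclic VRQE, opposite ∠V+∠Q]
3. ∠RQV = 40°  [△VRQ]
4. ∠REV = 40°  [same arc VR]
5. ∠ERV = 69°  [△VRE]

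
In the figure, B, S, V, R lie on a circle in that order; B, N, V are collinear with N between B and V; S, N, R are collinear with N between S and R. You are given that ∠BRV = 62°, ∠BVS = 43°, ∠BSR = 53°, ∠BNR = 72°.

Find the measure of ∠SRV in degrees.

1. ∠BSV = 118°  [cyclic BSVR, opposite ∠S+∠R]
2. ∠SBV = 19°  [△BSV]
3. ∠SRV = 19°  [same arc SV]

∠SRV = 19°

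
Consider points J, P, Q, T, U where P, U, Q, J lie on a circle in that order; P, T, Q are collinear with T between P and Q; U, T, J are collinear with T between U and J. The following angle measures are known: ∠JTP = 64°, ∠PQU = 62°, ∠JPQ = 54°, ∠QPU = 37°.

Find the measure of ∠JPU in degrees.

1. ∠QTU = 64°  [vertical angles at T]
2. ∠JUQ = 54°  [△UTQ]
3. ∠QJU = 37°  [same arc UQ]
4. ∠JQU = 89°  [△UQJ]
5. ∠JPU = 91°  [cyclic PUQJ, opposite ∠P+∠Q]

∠JPU = 91°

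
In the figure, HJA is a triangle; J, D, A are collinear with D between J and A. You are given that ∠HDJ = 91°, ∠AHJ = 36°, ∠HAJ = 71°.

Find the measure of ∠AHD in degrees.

1. ∠ADH = 89°  [linear pair at D on JA]
2. ∠DAH = 71°  [D on ray AJ]
3. ∠AHD = 20°  [△HDA]

∠AHD = 20°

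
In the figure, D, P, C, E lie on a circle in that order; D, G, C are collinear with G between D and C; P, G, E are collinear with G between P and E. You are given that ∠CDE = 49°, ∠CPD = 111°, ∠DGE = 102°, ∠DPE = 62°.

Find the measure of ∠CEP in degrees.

1. ∠CGE = 78°  [linear pair at G on DC]
2. ∠DCE = 62°  [same arc DE]
3. ∠CEP = 40°  [△CGE]

∠CEP = 40°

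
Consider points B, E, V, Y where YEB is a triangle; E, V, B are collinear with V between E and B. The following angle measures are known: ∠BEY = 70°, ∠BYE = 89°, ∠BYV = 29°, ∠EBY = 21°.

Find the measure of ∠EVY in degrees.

1. ∠VBY = 21°  [V on ray BE]
2. ∠BVY = 130°  [△YVB]
3. ∠EVY = 50°  [linear pair at V on EB]

∠EVY = 50°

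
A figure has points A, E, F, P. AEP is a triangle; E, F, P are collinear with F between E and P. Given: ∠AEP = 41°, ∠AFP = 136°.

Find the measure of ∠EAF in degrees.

1. ∠AEF = 41°  [F on ray EP]
2. ∠AFE = 44°  [linear pair at F on EP]
3. ∠EAF = 95°  [△AEF]

∠EAF = 95°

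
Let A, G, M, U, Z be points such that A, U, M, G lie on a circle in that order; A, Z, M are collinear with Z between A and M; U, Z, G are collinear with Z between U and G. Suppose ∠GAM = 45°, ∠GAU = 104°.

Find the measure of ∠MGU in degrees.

1. ∠GUM = 45°  [same arc MG]
2. ∠GMU = 76°  [cyclic AUMG, opposite ∠A+∠M]
3. ∠MGU = 59°  [△UMG]

∠MGU = 59°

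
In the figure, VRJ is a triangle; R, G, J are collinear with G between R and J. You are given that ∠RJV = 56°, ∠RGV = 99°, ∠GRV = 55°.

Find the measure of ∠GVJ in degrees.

1. ∠GJV = 56°  [G on ray JR]
2. ∠JGV = 81°  [linear pair at G on RJ]
3. ∠GVJ = 43°  [△VGJ]

∠GVJ = 43°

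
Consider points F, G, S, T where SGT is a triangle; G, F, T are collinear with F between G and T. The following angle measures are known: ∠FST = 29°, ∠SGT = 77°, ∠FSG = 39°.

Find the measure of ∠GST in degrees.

1. ∠FGS = 77°  [F on ray GT]
2. ∠GFS = 64°  [△SGF]
3. ∠SFT = 116°  [linear pair at F on GT]
4. ∠FTS = 35°  [△SFT]
5. ∠GTS = 35°  [F on ray TG]
6. ∠GST = 68°  [△SGT]

∠GST = 68°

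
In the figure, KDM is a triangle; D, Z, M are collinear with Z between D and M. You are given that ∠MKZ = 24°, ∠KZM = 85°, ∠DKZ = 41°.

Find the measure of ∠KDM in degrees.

1. ∠DZK = 95°  [linear pair at Z on DM]
2. ∠KDZ = 44°  [△KDZ]
3. ∠KDM = 44°  [Z on ray DM]

∠KDM = 44°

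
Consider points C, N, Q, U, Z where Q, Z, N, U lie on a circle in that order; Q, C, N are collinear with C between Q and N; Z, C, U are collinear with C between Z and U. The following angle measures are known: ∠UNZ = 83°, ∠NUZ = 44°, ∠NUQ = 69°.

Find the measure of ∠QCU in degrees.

1. ∠NZU = 53°  [△ZNU]
2. ∠NQZ = 44°  [same arc ZN]
3. ∠NZQ = 111°  [cyclic QZNU, opposite ∠Z+∠U]
4. ∠NQU = 53°  [same arc NU]
5. ∠QNZ = 25°  [△QZN]
6. ∠QUZ = 25°  [same arc QZ]
7. ∠QCU = 102°  [△QCU]

∠QCU = 102°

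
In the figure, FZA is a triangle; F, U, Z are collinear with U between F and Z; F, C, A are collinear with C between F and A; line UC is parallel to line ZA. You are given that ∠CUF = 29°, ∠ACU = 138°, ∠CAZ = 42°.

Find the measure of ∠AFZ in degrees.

1. ∠AZF = 29°  [UC∥ZA, corresponding at U]
2. ∠FAZ = 42°  [C on ray AF]
3. ∠AFZ = 109°  [△FZA]

∠AFZ = 109°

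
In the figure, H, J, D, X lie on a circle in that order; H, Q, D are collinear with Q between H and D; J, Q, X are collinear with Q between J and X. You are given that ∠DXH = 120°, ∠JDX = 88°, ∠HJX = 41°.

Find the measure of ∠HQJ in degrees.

∠HQJ = 66°

1. ∠DJH = 60°  [cyclic HJDX, opposite ∠J+∠X]
2. ∠JHX = 92°  [cyclic HJDX, opposite ∠H+∠D]
3. ∠HXJ = 47°  [△HJX]
4. ∠HDJ = 47°  [same arc HJ]
5. ∠DHJ = 73°  [△HJD]
6. ∠HQJ = 66°  [△HQJ]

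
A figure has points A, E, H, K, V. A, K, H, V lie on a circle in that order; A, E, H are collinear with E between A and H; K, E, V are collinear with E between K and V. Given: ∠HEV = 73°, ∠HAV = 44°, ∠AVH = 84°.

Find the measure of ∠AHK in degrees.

1. ∠AEK = 73°  [vertical angles at E]
2. ∠HKV = 44°  [same arc HV]
3. ∠HEK = 107°  [linear pair at E on AH]
4. ∠AHK = 29°  [△KEH]

∠AHK = 29°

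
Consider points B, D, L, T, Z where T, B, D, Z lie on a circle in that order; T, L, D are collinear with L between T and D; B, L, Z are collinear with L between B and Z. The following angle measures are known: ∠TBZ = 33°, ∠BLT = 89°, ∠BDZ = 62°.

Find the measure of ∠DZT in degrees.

1. ∠TDZ = 33°  [same arc TZ]
2. ∠DLZ = 89°  [vertical angles at L]
3. ∠BTZ = 118°  [cyclic TBDZ, opposite ∠T+∠D]
4. ∠TLZ = 91°  [linear pair at L on TD]
5. ∠BZT = 29°  [△TBZ]
6. ∠DTZ = 60°  [△TLZ]
7. ∠DZT = 87°  [△TDZ]

∠DZT = 87°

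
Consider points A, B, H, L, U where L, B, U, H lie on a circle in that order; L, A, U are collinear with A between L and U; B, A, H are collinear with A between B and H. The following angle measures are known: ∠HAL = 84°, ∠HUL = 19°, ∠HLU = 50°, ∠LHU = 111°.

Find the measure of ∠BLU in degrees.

1. ∠BAU = 84°  [vertical angles at A]
2. ∠HBL = 19°  [same arc LH]
3. ∠BAL = 96°  [linear pair at A on LU]
4. ∠BLU = 65°  [△LAB]

∠BLU = 65°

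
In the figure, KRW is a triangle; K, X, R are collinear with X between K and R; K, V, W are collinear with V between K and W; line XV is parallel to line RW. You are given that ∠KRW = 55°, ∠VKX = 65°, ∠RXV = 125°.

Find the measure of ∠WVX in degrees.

∠WVX = 120°

1. ∠KXV = 55°  [XV∥RW, corresponding at X]
2. ∠KVX = 60°  [△KXV]
3. ∠WVX = 120°  [linear pair at V on KW]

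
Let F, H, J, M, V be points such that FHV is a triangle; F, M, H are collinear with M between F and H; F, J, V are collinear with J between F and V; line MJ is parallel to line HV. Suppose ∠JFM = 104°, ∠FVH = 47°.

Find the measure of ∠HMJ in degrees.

∠HMJ = 151°

1. ∠HFV = 104°  [M on FH, J on FV]
2. ∠FHV = 29°  [△FHV]
3. ∠FMJ = 29°  [MJ∥HV, corresponding at M]
4. ∠HMJ = 151°  [linear pair at M on FH]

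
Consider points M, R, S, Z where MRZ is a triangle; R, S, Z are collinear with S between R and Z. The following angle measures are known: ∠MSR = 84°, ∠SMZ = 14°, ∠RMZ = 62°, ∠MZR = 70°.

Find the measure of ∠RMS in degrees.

∠RMS = 48°

1. ∠MRZ = 48°  [△MRZ]
2. ∠MRS = 48°  [S on ray RZ]
3. ∠RMS = 48°  [△MRS]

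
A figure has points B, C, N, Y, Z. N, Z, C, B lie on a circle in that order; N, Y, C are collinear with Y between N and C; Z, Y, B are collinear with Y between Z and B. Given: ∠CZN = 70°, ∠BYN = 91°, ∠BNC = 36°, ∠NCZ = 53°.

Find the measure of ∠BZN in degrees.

∠BZN = 34°

1. ∠CBN = 110°  [cyclic NZCB, opposite ∠Z+∠B]
2. ∠BCN = 34°  [△NCB]
3. ∠BZN = 34°  [same arc NB]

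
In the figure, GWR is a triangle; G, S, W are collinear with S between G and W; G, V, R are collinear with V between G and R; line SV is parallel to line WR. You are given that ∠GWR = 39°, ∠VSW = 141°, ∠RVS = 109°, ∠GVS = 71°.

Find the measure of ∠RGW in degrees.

∠RGW = 70°

1. ∠GSV = 39°  [SV∥WR, corresponding at S]
2. ∠SGV = 70°  [△GSV]
3. ∠RGW = 70°  [S on GW, V on GR]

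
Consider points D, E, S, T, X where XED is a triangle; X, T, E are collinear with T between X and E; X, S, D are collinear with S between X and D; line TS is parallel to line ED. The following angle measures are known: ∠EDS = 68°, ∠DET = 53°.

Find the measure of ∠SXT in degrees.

1. ∠EDX = 68°  [S on ray DX]
2. ∠DEX = 53°  [T on ray EX]
3. ∠DXE = 59°  [△XED]
4. ∠SXT = 59°  [T on XE, S on XD]

∠SXT = 59°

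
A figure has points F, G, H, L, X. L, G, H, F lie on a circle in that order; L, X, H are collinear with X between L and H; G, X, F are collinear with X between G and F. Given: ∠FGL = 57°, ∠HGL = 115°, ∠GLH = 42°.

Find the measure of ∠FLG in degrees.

∠FLG = 100°

1. ∠GHL = 23°  [△LGH]
2. ∠GFL = 23°  [same arc LG]
3. ∠FLG = 100°  [△LGF]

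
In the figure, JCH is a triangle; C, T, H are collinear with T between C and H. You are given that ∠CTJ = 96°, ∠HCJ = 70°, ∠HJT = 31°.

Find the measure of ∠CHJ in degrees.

∠CHJ = 65°

1. ∠HTJ = 84°  [linear pair at T on CH]
2. ∠JHT = 65°  [△JTH]
3. ∠CHJ = 65°  [T on ray HC]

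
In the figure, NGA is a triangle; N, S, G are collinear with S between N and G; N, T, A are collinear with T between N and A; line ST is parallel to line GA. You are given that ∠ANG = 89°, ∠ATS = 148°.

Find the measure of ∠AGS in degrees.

∠AGS = 59°

1. ∠SNT = 89°  [S on NG, T on NA]
2. ∠NTS = 32°  [linear pair at T on NA]
3. ∠NST = 59°  [△NST]
4. ∠GST = 121°  [linear pair at S on NG]
5. ∠AGS = 59°  [ST∥GA, co-interior at G–S]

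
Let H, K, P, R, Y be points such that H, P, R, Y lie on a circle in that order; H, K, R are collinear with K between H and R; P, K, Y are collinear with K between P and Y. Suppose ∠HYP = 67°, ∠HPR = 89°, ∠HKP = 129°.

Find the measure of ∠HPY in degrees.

∠HPY = 27°

1. ∠HRP = 67°  [same arc HP]
2. ∠PHR = 24°  [△HPR]
3. ∠HPY = 27°  [△HKP]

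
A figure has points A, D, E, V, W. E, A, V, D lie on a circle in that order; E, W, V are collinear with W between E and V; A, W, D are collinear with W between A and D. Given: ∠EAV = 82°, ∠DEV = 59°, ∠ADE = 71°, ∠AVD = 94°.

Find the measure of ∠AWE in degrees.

1. ∠DAV = 59°  [same arc VD]
2. ∠AVE = 71°  [same arc EA]
3. ∠AWV = 50°  [△AWV]
4. ∠AWE = 130°  [linear pair at W on EV]

∠AWE = 130°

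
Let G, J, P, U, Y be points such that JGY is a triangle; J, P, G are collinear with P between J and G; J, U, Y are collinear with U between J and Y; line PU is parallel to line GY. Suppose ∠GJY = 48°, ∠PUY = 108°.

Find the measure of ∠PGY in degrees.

∠PGY = 60°

1. ∠PJU = 48°  [P on JG, U on JY]
2. ∠JUP = 72°  [linear pair at U on JY]
3. ∠JPU = 60°  [△JPU]
4. ∠GPU = 120°  [linear pair at P on JG]
5. ∠PGY = 60°  [PU∥GY, co-interior at G–P]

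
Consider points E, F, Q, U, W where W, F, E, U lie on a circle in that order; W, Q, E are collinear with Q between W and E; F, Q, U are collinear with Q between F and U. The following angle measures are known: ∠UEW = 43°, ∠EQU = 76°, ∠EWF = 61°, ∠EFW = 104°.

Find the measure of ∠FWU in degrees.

1. ∠UFW = 43°  [same arc WU]
2. ∠FEW = 15°  [△WFE]
3. ∠FUW = 15°  [same arc WF]
4. ∠FWU = 122°  [△WFU]

∠FWU = 122°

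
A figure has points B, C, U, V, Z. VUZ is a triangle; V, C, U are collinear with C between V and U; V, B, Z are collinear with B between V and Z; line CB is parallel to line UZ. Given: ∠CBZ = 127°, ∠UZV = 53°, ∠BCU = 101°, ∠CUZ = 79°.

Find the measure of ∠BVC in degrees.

∠BVC = 48°

1. ∠CBV = 53°  [linear pair at B on VZ]
2. ∠BCV = 79°  [linear pair at C on VU]
3. ∠BVC = 48°  [△VCB]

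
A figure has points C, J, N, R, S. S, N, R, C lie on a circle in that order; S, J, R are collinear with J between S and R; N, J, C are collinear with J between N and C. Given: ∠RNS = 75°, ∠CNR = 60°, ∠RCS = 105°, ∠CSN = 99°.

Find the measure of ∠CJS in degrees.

1. ∠CSR = 60°  [same arc RC]
2. ∠CRS = 15°  [△SRC]
3. ∠CNS = 15°  [same arc SC]
4. ∠NCS = 66°  [△SNC]
5. ∠CJS = 54°  [△SJC]

∠CJS = 54°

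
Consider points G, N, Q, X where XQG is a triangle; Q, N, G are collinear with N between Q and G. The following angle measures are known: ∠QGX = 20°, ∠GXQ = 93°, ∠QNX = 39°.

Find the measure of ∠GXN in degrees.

1. ∠NGX = 20°  [N on ray GQ]
2. ∠GNX = 141°  [linear pair at N on QG]
3. ∠GXN = 19°  [△XNG]

∠GXN = 19°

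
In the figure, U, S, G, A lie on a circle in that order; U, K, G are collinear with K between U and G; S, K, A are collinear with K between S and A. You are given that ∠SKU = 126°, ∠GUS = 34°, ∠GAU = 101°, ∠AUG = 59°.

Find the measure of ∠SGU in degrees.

∠SGU = 67°

1. ∠GKS = 54°  [linear pair at K on UG]
2. ∠ASG = 59°  [same arc GA]
3. ∠SGU = 67°  [△SKG]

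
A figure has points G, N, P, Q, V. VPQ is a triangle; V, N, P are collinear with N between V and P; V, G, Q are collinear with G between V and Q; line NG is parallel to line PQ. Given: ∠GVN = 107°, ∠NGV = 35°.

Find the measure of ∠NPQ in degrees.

1. ∠GNV = 38°  [△VNG]
2. ∠GNP = 142°  [linear pair at N on VP]
3. ∠NPQ = 38°  [NG∥PQ, co-interior at P–N]

∠NPQ = 38°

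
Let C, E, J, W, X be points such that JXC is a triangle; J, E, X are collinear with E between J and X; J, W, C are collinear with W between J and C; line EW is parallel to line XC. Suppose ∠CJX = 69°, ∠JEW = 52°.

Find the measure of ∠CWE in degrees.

∠CWE = 121°

1. ∠EJW = 69°  [E on JX, W on JC]
2. ∠EWJ = 59°  [△JEW]
3. ∠CWE = 121°  [linear pair at W on JC]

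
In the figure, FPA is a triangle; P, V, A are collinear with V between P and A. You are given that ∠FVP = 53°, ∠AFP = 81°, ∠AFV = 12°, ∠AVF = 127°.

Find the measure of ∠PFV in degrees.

∠PFV = 69°

1. ∠FAV = 41°  [△FVA]
2. ∠FAP = 41°  [V on ray AP]
3. ∠APF = 58°  [△FPA]
4. ∠FPV = 58°  [V on ray PA]
5. ∠PFV = 69°  [△FPV]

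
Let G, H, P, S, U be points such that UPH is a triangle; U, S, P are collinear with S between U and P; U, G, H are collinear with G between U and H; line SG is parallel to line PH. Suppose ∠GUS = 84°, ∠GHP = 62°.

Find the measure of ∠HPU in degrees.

1. ∠HUP = 84°  [S on UP, G on UH]
2. ∠PHU = 62°  [G on ray HU]
3. ∠HPU = 34°  [△UPH]

∠HPU = 34°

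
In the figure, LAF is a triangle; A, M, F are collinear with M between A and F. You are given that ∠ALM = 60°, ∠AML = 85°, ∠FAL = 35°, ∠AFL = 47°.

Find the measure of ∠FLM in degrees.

1. ∠FML = 95°  [linear pair at M on AF]
2. ∠LFM = 47°  [M on ray FA]
3. ∠FLM = 38°  [△LMF]

∠FLM = 38°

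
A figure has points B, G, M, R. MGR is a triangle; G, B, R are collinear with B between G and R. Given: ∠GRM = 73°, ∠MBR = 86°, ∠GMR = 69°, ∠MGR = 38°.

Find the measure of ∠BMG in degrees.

∠BMG = 48°

1. ∠GBM = 94°  [linear pair at B on GR]
2. ∠BGM = 38°  [B on ray GR]
3. ∠BMG = 48°  [△MGB]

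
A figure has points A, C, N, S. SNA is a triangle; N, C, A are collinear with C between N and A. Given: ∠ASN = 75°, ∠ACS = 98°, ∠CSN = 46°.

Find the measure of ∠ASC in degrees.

∠ASC = 29°

1. ∠NCS = 82°  [linear pair at C on NA]
2. ∠CNS = 52°  [△SNC]
3. ∠ANS = 52°  [C on ray NA]
4. ∠NAS = 53°  [△SNA]
5. ∠CAS = 53°  [C on ray AN]
6. ∠ASC = 29°  [△SCA]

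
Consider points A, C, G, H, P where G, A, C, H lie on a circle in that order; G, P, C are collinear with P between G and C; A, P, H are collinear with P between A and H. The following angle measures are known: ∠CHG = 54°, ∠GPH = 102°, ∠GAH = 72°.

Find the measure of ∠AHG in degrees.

1. ∠GCH = 72°  [same arc GH]
2. ∠CGH = 54°  [△GCH]
3. ∠AHG = 24°  [△GPH]

∠AHG = 24°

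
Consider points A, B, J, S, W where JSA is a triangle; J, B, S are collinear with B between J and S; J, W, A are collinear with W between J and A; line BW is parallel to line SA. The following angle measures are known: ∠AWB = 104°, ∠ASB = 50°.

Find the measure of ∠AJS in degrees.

∠AJS = 54°

1. ∠BWJ = 76°  [linear pair at W on JA]
2. ∠ASJ = 50°  [B on ray SJ]
3. ∠JAS = 76°  [BW∥SA, corresponding at W]
4. ∠AJS = 54°  [△JSA]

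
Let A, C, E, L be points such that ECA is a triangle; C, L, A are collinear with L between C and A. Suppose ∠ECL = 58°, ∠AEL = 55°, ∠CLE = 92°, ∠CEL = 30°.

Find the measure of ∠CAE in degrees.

1. ∠ALE = 88°  [linear pair at L on CA]
2. ∠EAL = 37°  [△ELA]
3. ∠CAE = 37°  [L on ray AC]

∠CAE = 37°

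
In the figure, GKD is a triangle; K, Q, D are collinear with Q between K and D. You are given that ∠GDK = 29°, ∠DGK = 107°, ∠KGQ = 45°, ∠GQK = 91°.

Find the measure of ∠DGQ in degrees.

∠DGQ = 62°

1. ∠GDQ = 29°  [Q on ray DK]
2. ∠DQG = 89°  [linear pair at Q on KD]
3. ∠DGQ = 62°  [△GQD]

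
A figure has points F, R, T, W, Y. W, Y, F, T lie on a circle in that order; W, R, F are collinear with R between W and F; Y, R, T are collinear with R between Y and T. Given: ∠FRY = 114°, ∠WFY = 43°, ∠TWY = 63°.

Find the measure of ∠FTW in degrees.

∠FTW = 83°

1. ∠TRW = 114°  [vertical angles at R]
2. ∠WTY = 43°  [same arc WY]
3. ∠TYW = 74°  [△WYT]
4. ∠FWT = 23°  [△WRT]
5. ∠TFW = 74°  [same arc WT]
6. ∠FTW = 83°  [△WFT]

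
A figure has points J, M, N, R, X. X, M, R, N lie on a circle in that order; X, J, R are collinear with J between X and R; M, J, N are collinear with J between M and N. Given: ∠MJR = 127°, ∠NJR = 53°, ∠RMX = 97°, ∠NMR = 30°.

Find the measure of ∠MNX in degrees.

∠MNX = 23°

1. ∠NJX = 127°  [vertical angles at J]
2. ∠NXR = 30°  [same arc RN]
3. ∠MNX = 23°  [△XJN]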